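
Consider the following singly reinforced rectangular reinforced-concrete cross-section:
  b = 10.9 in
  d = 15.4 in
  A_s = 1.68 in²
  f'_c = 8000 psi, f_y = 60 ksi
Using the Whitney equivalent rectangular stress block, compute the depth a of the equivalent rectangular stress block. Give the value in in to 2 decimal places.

T = A_s f_y = 1.68 × 60 = 100.8 kips.
a = T/(0.85 f'_c b) = 100.8/(0.85 × 8 × 10.9) = 1.36 in.

a ≈ 1.36 in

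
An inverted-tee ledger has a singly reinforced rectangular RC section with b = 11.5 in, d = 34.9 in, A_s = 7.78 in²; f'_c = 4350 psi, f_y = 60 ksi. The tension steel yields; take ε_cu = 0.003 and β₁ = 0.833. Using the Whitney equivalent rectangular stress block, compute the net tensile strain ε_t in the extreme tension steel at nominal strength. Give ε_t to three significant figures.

ε_t ≈ 0.00494

a = A_s f_y/(0.85 f'_c b) = 10.978 in.
β₁ = 0.833, so c = a/β₁ = 10.978/0.833 = 13.179 in.
From the linear strain diagram with ε_cu = 0.003: ε_t = 0.003 (d − c)/c = 0.003 × (34.9 − 13.179)/13.179 = 0.00494.
ε_t is between 0.004 and 0.005 — transition zone.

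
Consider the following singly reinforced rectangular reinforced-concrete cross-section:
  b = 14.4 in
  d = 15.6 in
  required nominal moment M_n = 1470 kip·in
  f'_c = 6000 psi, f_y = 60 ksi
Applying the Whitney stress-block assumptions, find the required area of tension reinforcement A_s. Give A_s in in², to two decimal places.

From M_n = 0.85 f'_c a b (d − a/2):
a = d − √(d² − 2M_n/(0.85 f'_c b)) = 15.6 − √(15.6² − 2 × 1470/(0.85 × 6 × 14.4)) = 1.341 in.
A_s = 0.85 f'_c a b / f_y = 0.85 × 6 × 1.341 × 14.4 / 60 = 1.641 in².

A_s ≈ 1.64 in²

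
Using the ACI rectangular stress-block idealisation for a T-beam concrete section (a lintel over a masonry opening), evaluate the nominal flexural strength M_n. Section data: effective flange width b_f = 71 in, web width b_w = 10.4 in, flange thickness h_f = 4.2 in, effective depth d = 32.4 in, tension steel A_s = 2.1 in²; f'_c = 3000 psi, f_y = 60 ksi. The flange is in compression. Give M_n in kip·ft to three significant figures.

M_n ≈ 337 kip·ft

Tension: T = A_s f_y = 2.1 × 60 = 126 kips.
Try a within the flange: a = T/(0.85 f'_c b_f) = 126/(0.85 × 3 × 71) = 0.696 in.
Since a = 0.696 ≤ h_f = 4.2 in, the stress block lies entirely in the flange; analyse as a rectangular beam of width b_f.
M_n = T(d − a/2) = 126 × (32.4 − 0.348) = 4038.6 kip·in.
M_n = 4038.6/12 = 336.55 kip·ft.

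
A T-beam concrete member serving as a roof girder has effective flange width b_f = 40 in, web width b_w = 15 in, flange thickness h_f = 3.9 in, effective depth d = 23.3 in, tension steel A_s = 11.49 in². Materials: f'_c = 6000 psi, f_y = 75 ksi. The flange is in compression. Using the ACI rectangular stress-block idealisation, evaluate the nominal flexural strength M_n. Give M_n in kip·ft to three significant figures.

Tension: T = A_s f_y = 11.49 × 75 = 861.75 kips.
Try a within the flange: a = T/(0.85 f'_c b_f) = 861.75/(0.85 × 6 × 40) = 4.224 in.
a = 4.224 > h_f = 3.9 in: the block extends into the web. Split into flange-overhang and web parts.
C_f = 0.85 f'_c (b_f − b_w) h_f = 0.85 × 6 × (40 − 15) × 3.9 = 497.3 kips.
Remaining web compression depth: a_w = (T − C_f)/(0.85 f'_c b_w) = (861.75 − 497.3)/(0.85 × 6 × 15) = 4.764 in.
M_n = C_f(d − h_f/2) + (T − C_f)(d − a_w/2) = 497.3 × (23.3 − 1.95) + 364.45 × (23.3 − 2.382) = 10617.4 + 7623.6 = 18241.0 kip·in.
M_n = 18241.0/12 = 1520.08 kip·ft.

M_n ≈ 1520 kip·ft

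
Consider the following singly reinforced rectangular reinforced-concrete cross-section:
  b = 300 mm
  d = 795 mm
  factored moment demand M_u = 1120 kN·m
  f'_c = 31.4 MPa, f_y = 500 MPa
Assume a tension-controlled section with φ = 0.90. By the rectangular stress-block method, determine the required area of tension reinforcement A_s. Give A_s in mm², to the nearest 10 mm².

A_s ≈ 3660 mm²

M_n = M_u/φ = 1120/0.90 = 1244.44 kN·m.
With M_n = 0.85 f'_c a b (d − a/2), solve the quadratic for a:
a = d − √(d² − 2M_n/(0.85 f'_c b)) = 795 − √(795² − 2 × 1244.44×10⁶/(0.85 × 31.4 × 300)) = 228.27 mm.
A_s = 0.85 f'_c a b / f_y = 0.85 × 31.4 × 228.27 × 300 / 500 = 3655.5 mm².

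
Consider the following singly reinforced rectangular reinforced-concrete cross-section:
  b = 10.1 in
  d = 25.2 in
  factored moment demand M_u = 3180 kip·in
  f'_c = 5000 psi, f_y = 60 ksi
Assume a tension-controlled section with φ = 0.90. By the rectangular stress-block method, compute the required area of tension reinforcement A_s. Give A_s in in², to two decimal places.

M_n = M_u/φ = 3180/0.90 = 3533.33 kip·in.
From M_n = 0.85 f'_c a b (d − a/2):
a = d − √(d² − 2M_n/(0.85 f'_c b)) = 25.2 − √(25.2² − 2 × 3533.33/(0.85 × 5 × 10.1)) = 3.511 in.
A_s = 0.85 f'_c a b / f_y = 0.85 × 5 × 3.511 × 10.1 / 60 = 2.512 in².

A_s ≈ 2.51 in²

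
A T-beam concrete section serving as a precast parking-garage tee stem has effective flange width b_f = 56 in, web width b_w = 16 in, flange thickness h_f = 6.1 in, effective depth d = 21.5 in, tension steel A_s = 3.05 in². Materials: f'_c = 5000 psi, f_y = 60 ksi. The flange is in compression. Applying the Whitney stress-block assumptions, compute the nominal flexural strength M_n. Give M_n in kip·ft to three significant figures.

Tension: T = A_s f_y = 3.05 × 60 = 183 kips.
Try a within the flange: a = T/(0.85 f'_c b_f) = 183/(0.85 × 5 × 56) = 0.769 in.
Since a = 0.769 ≤ h_f = 6.1 in, the stress block lies entirely in the flange; analyse as a rectangular beam of width b_f.
M_n = T(d − a/2) = 183 × (21.5 − 0.3845) = 3864.1 kip·in.
M_n = 3864.1/12 = 322.01 kip·ft.

M_n ≈ 322 kip·ft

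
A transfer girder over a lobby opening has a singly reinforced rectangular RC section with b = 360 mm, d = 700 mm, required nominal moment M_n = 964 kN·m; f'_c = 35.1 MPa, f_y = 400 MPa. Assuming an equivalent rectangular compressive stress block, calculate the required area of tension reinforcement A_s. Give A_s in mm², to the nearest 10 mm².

A_s ≈ 3830 mm²

With M_n = 0.85 f'_c a b (d − a/2), solve the quadratic for a:
a = d − √(d² − 2M_n/(0.85 f'_c b)) = 700 − √(700² − 2 × 964×10⁶/(0.85 × 35.1 × 360)) = 142.78 mm.
A_s = 0.85 f'_c a b / f_y = 0.85 × 35.1 × 142.78 × 360 / 400 = 3833.9 mm².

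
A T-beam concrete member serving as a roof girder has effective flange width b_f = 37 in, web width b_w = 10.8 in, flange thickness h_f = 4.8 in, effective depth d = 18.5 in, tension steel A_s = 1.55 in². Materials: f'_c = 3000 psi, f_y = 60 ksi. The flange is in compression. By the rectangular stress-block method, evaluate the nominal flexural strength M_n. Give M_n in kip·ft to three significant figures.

M_n ≈ 140 kip·ft

Tension: T = A_s f_y = 1.55 × 60 = 93 kips.
Try a within the flange: a = T/(0.85 f'_c b_f) = 93/(0.85 × 3 × 37) = 0.986 in.
Since a = 0.986 ≤ h_f = 4.8 in, the stress block lies entirely in the flange; analyse as a rectangular beam of width b_f.
M_n = T(d − a/2) = 93 × (18.5 − 0.493) = 1674.7 kip·in.
M_n = 1674.7/12 = 139.56 kip·ft.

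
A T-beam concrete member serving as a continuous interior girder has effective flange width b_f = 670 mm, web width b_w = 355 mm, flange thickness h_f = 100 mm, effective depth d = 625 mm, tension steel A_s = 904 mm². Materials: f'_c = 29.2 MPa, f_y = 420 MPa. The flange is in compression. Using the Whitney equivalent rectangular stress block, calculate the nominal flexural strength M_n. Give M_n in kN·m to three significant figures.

M_n ≈ 233 kN·m

Tension: T = A_s f_y = 904 × 420 = 379680 N.
Try a within the flange: a = T/(0.85 f'_c b_f) = 379680/(0.85 × 29.2 × 670) = 22.83 mm.
Since a = 22.83 ≤ h_f = 100 mm, the stress block lies entirely in the flange; analyse as a rectangular beam of width b_f.
M_n = T(d − a/2) = 379680 × (625 − 11.415) = 232.97 × 10⁶ N·mm.
M_n = 232.97 kN·m.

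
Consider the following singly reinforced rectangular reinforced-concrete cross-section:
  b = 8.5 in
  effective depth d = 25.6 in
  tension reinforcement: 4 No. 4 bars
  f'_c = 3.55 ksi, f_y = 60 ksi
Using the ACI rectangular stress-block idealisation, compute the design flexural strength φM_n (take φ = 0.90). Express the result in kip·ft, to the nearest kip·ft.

A_s = 4 × 0.2 = 0.8 in².
T = A_s f_y = 0.8 × 60 = 48 kips.
a = T/(0.85 f'_c b) = 48/(0.85 × 3.55 × 8.5) = 1.871 in.
M_n = T(d − a/2) = 48 × (25.6 − 0.9355) = 1183.9 kip·in = 1183.9/12 = 98.66 kip·ft.
φM_n = 0.90 × 98.66 = 88.79 kip·ft.

φM_n ≈ 89 kip·ft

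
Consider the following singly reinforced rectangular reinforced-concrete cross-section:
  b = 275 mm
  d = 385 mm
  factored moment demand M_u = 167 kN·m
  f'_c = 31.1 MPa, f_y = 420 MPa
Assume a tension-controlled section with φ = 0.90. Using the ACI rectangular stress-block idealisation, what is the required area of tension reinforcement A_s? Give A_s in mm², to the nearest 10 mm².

M_n = M_u/φ = 167/0.90 = 185.556 kN·m.
With M_n = 0.85 f'_c a b (d − a/2), solve the quadratic for a:
a = d − √(d² − 2M_n/(0.85 f'_c b)) = 385 − √(385² − 2 × 185.556×10⁶/(0.85 × 31.1 × 275)) = 73.27 mm.
A_s = 0.85 f'_c a b / f_y = 0.85 × 31.1 × 73.27 × 275 / 420 = 1268.2 mm².

A_s ≈ 1270 mm²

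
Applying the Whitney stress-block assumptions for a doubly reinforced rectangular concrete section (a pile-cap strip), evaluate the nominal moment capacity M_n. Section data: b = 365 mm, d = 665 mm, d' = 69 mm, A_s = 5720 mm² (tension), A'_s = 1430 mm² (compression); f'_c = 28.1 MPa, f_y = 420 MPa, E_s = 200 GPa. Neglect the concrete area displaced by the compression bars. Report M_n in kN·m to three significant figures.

Assume both tension and compression steel yield.
Net tension couple steel: A_s − A'_s = 4290 mm².
a = (A_s − A'_s) f_y / (0.85 f'_c b) = 1801800/(0.85 × 28.1 × 365) = 206.68 mm.
c = a/β₁ = 206.68/0.849 = 243.44 mm; ε'_s = 0.003(c − d')/c = 0.0021 ≥ f_y/E_s = 0.0021, so compression steel does yield.
M_n = (A_s − A'_s) f_y (d − a/2) + A'_s f_y (d − d') = [1801800 × (665 − 103.34) + 600600 × (665 − 69)] × 10⁻⁶ = 1012.00 + 357.96 = 1369.96 kN·m.

M_n ≈ 1370 kN·m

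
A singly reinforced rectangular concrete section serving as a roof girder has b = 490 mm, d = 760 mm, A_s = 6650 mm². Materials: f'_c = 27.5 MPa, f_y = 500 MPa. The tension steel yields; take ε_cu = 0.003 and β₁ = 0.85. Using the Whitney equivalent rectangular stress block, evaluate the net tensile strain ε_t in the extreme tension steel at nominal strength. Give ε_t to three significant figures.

ε_t ≈ 0.00368

a = A_s f_y/(0.85 f'_c b) = 290.30 mm.
β₁ = 0.85, so c = a/β₁ = 290.30/0.85 = 341.53 mm.
From the linear strain diagram with ε_cu = 0.003: ε_t = 0.003 (d − c)/c = 0.003 × (760 − 341.53)/341.53 = 0.00368.
ε_t < 0.004 — the section is over-reinforced for flexure under ACI limits.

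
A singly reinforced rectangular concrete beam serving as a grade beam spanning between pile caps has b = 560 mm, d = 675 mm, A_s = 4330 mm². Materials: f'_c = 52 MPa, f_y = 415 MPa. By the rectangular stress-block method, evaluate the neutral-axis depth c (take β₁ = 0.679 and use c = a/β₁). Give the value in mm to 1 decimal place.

T = A_s f_y = 4330 × 415 = 1796950 N = 1796.95 kN.
Setting C = 0.85 f'_c a b equal to T: a = 1796950/(0.85 × 52 × 560) = 72.598 mm.
With β₁ = 0.679, c = a/β₁ = 72.598/0.679 = 106.9 mm.

c ≈ 106.9 mm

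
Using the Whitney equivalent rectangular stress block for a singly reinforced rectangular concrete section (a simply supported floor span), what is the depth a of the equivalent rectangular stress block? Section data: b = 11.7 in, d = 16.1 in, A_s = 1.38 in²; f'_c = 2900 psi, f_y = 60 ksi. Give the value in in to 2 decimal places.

T = A_s f_y = 1.38 × 60 = 82.8 kips.
a = T/(0.85 f'_c b) = 82.8/(0.85 × 2.9 × 11.7) = 2.87 in.

a ≈ 2.87 in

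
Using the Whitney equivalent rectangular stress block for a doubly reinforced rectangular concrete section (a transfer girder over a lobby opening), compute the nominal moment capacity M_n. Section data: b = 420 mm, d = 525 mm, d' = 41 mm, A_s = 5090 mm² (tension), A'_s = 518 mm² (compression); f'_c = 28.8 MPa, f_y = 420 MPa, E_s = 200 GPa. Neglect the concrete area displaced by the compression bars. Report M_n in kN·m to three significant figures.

Assume both tension and compression steel yield.
Net tension couple steel: A_s − A'_s = 4572 mm².
a = (A_s − A'_s) f_y / (0.85 f'_c b) = 1920240/(0.85 × 28.8 × 420) = 186.76 mm.
c = a/β₁ = 186.76/0.844 = 221.28 mm; ε'_s = 0.003(c − d')/c = 0.0024 ≥ f_y/E_s = 0.0021, so compression steel does yield.
M_n = (A_s − A'_s) f_y (d − a/2) + A'_s f_y (d − d') = [1920240 × (525 − 93.38) + 217560 × (525 − 41)] × 10⁻⁶ = 828.81 + 105.30 = 934.11 kN·m.

M_n ≈ 934 kN·m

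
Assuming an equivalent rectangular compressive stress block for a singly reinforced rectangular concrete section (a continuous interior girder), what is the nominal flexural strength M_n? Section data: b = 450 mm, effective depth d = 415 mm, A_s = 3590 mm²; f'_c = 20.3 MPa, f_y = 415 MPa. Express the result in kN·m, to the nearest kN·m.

T = A_s f_y = 3590 × 415 = 1489850 N = 1489.85 kN.
From C = T: a = T/(0.85 f'_c b) = 1489850/(0.85 × 20.3 × 450) = 191.87 mm.
M_n = T(d − a/2) = 1489.85 kN × (415 − 95.935) mm = 475.36 kN·m.

M_n ≈ 475 kN·m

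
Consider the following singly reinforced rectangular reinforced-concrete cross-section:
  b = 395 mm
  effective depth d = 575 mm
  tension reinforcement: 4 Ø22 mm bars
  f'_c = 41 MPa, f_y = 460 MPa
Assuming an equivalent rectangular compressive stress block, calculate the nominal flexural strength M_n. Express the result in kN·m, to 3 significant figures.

A_s = 4 × 380 = 1520 mm².
T = A_s f_y = 1520 × 460 = 699200 N = 699.2 kN.
From C = T: a = T/(0.85 f'_c b) = 699200/(0.85 × 41 × 395) = 50.79 mm.
M_n = T(d − a/2) = 699.2 kN × (575 − 25.395) mm = 384.28 kN·m.

M_n ≈ 384 kN·m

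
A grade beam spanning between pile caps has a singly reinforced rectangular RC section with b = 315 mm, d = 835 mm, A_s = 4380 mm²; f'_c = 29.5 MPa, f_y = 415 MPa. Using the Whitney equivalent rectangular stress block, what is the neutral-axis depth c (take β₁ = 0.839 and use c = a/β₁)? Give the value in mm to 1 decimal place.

c ≈ 274.3 mm

T = A_s f_y = 4380 × 415 = 1817700 N = 1817.7 kN.
Setting C = 0.85 f'_c a b equal to T: a = 1817700/(0.85 × 29.5 × 315) = 230.129 mm.
With β₁ = 0.839, c = a/β₁ = 230.129/0.839 = 274.3 mm.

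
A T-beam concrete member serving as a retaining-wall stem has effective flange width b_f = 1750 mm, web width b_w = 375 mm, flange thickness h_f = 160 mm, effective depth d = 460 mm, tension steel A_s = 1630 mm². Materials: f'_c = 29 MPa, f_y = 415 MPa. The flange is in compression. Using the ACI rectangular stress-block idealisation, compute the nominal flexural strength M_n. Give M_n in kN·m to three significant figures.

Tension: T = A_s f_y = 1630 × 415 = 676450 N.
Try a within the flange: a = T/(0.85 f'_c b_f) = 676450/(0.85 × 29 × 1750) = 15.68 mm.
Since a = 15.68 ≤ h_f = 160 mm, the stress block lies entirely in the flange; analyse as a rectangular beam of width b_f.
M_n = T(d − a/2) = 676450 × (460 − 7.84) = 305.86 × 10⁶ N·mm.
M_n = 305.86 kN·m.

M_n ≈ 306 kN·m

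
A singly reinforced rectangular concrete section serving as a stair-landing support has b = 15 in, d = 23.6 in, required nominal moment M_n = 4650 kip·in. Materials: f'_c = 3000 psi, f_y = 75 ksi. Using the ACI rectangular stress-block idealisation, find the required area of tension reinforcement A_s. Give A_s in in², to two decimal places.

From M_n = 0.85 f'_c a b (d − a/2):
a = d − √(d² − 2M_n/(0.85 f'_c b)) = 23.6 − √(23.6² − 2 × 4650/(0.85 × 3 × 15)) = 5.885 in.
A_s = 0.85 f'_c a b / f_y = 0.85 × 3 × 5.885 × 15 / 75 = 3.001 in².

A_s ≈ 3.00 in²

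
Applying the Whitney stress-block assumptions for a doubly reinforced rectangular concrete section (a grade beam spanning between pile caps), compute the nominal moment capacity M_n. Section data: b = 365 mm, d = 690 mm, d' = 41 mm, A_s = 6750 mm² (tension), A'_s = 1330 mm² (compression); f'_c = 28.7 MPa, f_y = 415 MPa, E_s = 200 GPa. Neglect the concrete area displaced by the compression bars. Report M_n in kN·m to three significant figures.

M_n ≈ 1630 kN·m

Assume both tension and compression steel yield.
Net tension couple steel: A_s − A'_s = 5420 mm².
a = (A_s − A'_s) f_y / (0.85 f'_c b) = 2249300/(0.85 × 28.7 × 365) = 252.61 mm.
c = a/β₁ = 252.61/0.845 = 298.95 mm; ε'_s = 0.003(c − d')/c = 0.0026 ≥ f_y/E_s = 0.0021, so compression steel does yield.
M_n = (A_s − A'_s) f_y (d − a/2) + A'_s f_y (d − d') = [2249300 × (690 − 126.305) + 551950 × (690 − 41)] × 10⁻⁶ = 1267.92 + 358.22 = 1626.14 kN·m.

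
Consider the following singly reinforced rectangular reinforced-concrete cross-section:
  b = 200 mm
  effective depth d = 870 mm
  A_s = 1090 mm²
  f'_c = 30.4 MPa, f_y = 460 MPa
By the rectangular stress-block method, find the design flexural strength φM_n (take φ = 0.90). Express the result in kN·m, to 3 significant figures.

φM_n ≈ 371 kN·m

T = A_s f_y = 1090 × 460 = 501400 N = 501.4 kN.
From C = T: a = T/(0.85 f'_c b) = 501400/(0.85 × 30.4 × 200) = 97.02 mm.
M_n = T(d − a/2) = 501.4 kN × (870 − 48.51) mm = 411.90 kN·m.
φM_n = 0.90 × 411.90 = 370.71 kN·m.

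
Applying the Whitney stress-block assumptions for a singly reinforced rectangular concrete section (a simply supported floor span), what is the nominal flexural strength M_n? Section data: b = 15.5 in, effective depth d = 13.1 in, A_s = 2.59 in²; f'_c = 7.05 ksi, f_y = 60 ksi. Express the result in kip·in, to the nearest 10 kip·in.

T = A_s f_y = 2.59 × 60 = 155.4 kips.
a = T/(0.85 f'_c b) = 155.4/(0.85 × 7.05 × 15.5) = 1.673 in.
M_n = T(d − a/2) = 155.4 × (13.1 − 0.8365) = 1905.7 kip·in.

M_n ≈ 1910 kip·in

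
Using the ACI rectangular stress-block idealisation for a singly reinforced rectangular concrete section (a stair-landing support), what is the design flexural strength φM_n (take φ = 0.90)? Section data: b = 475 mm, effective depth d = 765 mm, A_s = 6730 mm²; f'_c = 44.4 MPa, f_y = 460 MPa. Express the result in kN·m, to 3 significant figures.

T = A_s f_y = 6730 × 460 = 3095800 N = 3095.8 kN.
From C = T: a = T/(0.85 f'_c b) = 3095800/(0.85 × 44.4 × 475) = 172.69 mm.
M_n = T(d − a/2) = 3095.8 kN × (765 − 86.345) mm = 2100.98 kN·m.
φM_n = 0.90 × 2100.98 = 1890.88 kN·m.

φM_n ≈ 1890 kN·m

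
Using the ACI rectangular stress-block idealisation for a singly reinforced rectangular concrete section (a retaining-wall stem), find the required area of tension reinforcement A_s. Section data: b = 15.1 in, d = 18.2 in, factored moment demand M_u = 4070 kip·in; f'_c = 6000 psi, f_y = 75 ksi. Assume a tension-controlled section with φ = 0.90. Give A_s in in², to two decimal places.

A_s ≈ 3.67 in²

M_n = M_u/φ = 4070/0.90 = 4522.22 kip·in.
From M_n = 0.85 f'_c a b (d − a/2):
a = d − √(d² − 2M_n/(0.85 f'_c b)) = 18.2 − √(18.2² − 2 × 4522.22/(0.85 × 6 × 15.1)) = 3.578 in.
A_s = 0.85 f'_c a b / f_y = 0.85 × 6 × 3.578 × 15.1 / 75 = 3.674 in².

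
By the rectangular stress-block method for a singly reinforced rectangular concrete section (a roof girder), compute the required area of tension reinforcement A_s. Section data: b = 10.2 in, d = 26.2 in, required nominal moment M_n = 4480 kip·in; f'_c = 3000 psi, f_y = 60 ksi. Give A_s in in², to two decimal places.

A_s ≈ 3.34 in²

From M_n = 0.85 f'_c a b (d − a/2):
a = d − √(d² − 2M_n/(0.85 f'_c b)) = 26.2 − √(26.2² − 2 × 4480/(0.85 × 3 × 10.2)) = 7.708 in.
A_s = 0.85 f'_c a b / f_y = 0.85 × 3 × 7.708 × 10.2 / 60 = 3.341 in².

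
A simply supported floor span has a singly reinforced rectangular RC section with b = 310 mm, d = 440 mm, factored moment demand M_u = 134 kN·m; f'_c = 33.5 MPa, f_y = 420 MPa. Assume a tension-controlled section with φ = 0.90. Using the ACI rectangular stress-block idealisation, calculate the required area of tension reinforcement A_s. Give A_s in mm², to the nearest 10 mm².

A_s ≈ 840 mm²

M_n = M_u/φ = 134/0.90 = 148.889 kN·m.
With M_n = 0.85 f'_c a b (d − a/2), solve the quadratic for a:
a = d − √(d² − 2M_n/(0.85 f'_c b)) = 440 − √(440² − 2 × 148.889×10⁶/(0.85 × 33.5 × 310)) = 40.17 mm.
A_s = 0.85 f'_c a b / f_y = 0.85 × 33.5 × 40.17 × 310 / 420 = 844.3 mm².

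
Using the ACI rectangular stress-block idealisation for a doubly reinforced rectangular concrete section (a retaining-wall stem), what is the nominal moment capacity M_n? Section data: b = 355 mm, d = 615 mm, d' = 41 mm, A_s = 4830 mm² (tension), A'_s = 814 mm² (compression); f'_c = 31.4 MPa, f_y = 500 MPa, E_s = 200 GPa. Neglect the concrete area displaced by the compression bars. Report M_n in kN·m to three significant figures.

M_n ≈ 1260 kN·m

Assume both tension and compression steel yield.
Net tension couple steel: A_s − A'_s = 4016 mm².
a = (A_s − A'_s) f_y / (0.85 f'_c b) = 2008000/(0.85 × 31.4 × 355) = 211.93 mm.
c = a/β₁ = 211.93/0.826 = 256.57 mm; ε'_s = 0.003(c − d')/c = 0.0025 ≥ f_y/E_s = 0.0025, so compression steel does yield.
M_n = (A_s − A'_s) f_y (d − a/2) + A'_s f_y (d − d') = [2008000 × (615 − 105.965) + 407000 × (615 − 41)] × 10⁻⁶ = 1022.14 + 233.62 = 1255.76 kN·m.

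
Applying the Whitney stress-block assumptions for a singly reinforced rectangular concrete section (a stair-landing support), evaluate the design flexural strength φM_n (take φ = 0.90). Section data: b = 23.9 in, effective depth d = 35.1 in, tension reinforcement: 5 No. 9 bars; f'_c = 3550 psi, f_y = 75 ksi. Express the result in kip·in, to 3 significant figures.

φM_n ≈ 11000 kip·in

A_s = 5 × 1 = 5 in².
T = A_s f_y = 5 × 75 = 375 kips.
a = T/(0.85 f'_c b) = 375/(0.85 × 3.55 × 23.9) = 5.200 in.
M_n = T(d − a/2) = 375 × (35.1 − 2.6) = 12187.5 kip·in.
φM_n = 0.90 × 12187.5 = 10968.8 kip·in.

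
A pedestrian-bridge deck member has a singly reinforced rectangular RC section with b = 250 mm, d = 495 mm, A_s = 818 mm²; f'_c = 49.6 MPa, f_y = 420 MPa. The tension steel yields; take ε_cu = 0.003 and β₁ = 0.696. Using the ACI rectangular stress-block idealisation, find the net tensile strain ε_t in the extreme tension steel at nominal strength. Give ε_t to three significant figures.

ε_t ≈ 0.0287

a = A_s f_y/(0.85 f'_c b) = 32.60 mm.
β₁ = 0.696, so c = a/β₁ = 32.60/0.696 = 46.84 mm.
From the linear strain diagram with ε_cu = 0.003: ε_t = 0.003 (d − c)/c = 0.003 × (495 − 46.84)/46.84 = 0.0287.
Since ε_t ≥ 0.005, the section is tension-controlled.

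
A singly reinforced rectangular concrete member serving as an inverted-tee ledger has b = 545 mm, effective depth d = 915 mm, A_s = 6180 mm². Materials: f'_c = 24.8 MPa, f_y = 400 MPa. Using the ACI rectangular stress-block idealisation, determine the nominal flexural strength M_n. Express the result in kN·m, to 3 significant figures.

M_n ≈ 2000 kN·m

T = A_s f_y = 6180 × 400 = 2472000 N = 2472 kN.
From C = T: a = T/(0.85 f'_c b) = 2472000/(0.85 × 24.8 × 545) = 215.17 mm.
M_n = T(d − a/2) = 2472 kN × (915 − 107.585) mm = 1995.93 kN·m.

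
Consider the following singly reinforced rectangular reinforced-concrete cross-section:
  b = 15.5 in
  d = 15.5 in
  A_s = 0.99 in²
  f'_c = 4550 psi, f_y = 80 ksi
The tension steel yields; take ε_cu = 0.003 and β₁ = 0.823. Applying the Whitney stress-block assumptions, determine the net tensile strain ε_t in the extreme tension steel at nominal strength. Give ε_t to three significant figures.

ε_t ≈ 0.0260

a = A_s f_y/(0.85 f'_c b) = 1.321 in.
β₁ = 0.823, so c = a/β₁ = 1.321/0.823 = 1.605 in.
From the linear strain diagram with ε_cu = 0.003: ε_t = 0.003 (d − c)/c = 0.003 × (15.5 − 1.605)/1.605 = 0.0260.
Since ε_t ≥ 0.005, the section is tension-controlled.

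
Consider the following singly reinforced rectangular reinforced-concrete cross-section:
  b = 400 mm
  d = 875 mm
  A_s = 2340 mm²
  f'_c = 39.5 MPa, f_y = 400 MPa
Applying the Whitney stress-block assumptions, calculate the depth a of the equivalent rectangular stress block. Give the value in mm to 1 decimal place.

a ≈ 69.7 mm

T = A_s f_y = 2340 × 400 = 936000 N = 936 kN.
Setting C = 0.85 f'_c a b equal to T: a = 936000/(0.85 × 39.5 × 400) = 69.7 mm.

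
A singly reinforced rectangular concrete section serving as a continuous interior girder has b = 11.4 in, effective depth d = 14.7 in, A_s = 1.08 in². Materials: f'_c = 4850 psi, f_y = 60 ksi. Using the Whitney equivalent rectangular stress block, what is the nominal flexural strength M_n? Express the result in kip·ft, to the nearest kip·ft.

M_n ≈ 76 kip·ft

T = A_s f_y = 1.08 × 60 = 64.8 kips.
a = T/(0.85 f'_c b) = 64.8/(0.85 × 4.85 × 11.4) = 1.379 in.
M_n = T(d − a/2) = 64.8 × (14.7 − 0.6895) = 907.9 kip·in = 907.9/12 = 75.66 kip·ft.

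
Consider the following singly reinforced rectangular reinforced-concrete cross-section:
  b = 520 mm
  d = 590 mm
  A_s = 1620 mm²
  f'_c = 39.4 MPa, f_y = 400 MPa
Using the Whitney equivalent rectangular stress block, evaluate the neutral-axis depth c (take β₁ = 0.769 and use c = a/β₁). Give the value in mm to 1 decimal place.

T = A_s f_y = 1620 × 400 = 648000 N = 648 kN.
Setting C = 0.85 f'_c a b equal to T: a = 648000/(0.85 × 39.4 × 520) = 37.210 mm.
With β₁ = 0.769, c = a/β₁ = 37.210/0.769 = 48.4 mm.

c ≈ 48.4 mm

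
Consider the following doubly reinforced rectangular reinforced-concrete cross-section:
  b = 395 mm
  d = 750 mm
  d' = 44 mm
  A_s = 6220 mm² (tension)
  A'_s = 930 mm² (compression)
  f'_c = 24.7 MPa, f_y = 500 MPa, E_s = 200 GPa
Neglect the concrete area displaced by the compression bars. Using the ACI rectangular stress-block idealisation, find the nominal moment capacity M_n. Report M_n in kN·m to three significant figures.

Assume both tension and compression steel yield.
Net tension couple steel: A_s − A'_s = 5290 mm².
a = (A_s − A'_s) f_y / (0.85 f'_c b) = 2645000/(0.85 × 24.7 × 395) = 318.94 mm.
c = a/β₁ = 318.94/0.85 = 375.22 mm; ε'_s = 0.003(c − d')/c = 0.0026 ≥ f_y/E_s = 0.0025, so compression steel does yield.
M_n = (A_s − A'_s) f_y (d − a/2) + A'_s f_y (d − d') = [2645000 × (750 − 159.47) + 465000 × (750 − 44)] × 10⁻⁶ = 1561.95 + 328.29 = 1890.24 kN·m.

M_n ≈ 1890 kN·m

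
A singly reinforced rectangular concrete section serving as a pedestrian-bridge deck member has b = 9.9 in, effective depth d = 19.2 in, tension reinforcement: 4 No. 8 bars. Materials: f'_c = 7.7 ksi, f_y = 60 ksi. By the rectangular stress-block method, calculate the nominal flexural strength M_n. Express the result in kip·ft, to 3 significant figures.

A_s = 4 × 0.79 = 3.16 in².
T = A_s f_y = 3.16 × 60 = 189.6 kips.
a = T/(0.85 f'_c b) = 189.6/(0.85 × 7.7 × 9.9) = 2.926 in.
M_n = T(d − a/2) = 189.6 × (19.2 − 1.463) = 3362.9 kip·in = 3362.9/12 = 280.24 kip·ft.

M_n ≈ 280 kip·ft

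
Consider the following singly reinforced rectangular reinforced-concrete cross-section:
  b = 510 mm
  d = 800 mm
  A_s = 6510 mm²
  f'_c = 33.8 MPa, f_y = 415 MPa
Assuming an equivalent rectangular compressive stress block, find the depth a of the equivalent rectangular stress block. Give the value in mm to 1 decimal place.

T = A_s f_y = 6510 × 415 = 2701650 N = 2701.65 kN.
Setting C = 0.85 f'_c a b equal to T: a = 2701650/(0.85 × 33.8 × 510) = 184.4 mm.

a ≈ 184.4 mm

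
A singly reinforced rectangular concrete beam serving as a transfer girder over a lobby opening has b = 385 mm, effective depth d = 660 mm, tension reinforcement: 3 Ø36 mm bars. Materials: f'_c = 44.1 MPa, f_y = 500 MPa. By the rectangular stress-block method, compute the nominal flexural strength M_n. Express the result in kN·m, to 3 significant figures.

A_s = 3 × 1018 = 3054 mm².
T = A_s f_y = 3054 × 500 = 1527000 N = 1527 kN.
From C = T: a = T/(0.85 f'_c b) = 1527000/(0.85 × 44.1 × 385) = 105.81 mm.
M_n = T(d − a/2) = 1527 kN × (660 − 52.905) mm = 927.03 kN·m.

M_n ≈ 927 kN·m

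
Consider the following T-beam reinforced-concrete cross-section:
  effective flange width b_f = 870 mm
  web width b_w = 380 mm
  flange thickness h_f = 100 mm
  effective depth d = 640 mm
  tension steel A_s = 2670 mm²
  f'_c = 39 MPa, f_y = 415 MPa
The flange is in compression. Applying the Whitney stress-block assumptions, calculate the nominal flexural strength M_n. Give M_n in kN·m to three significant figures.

M_n ≈ 688 kN·m

Tension: T = A_s f_y = 2670 × 415 = 1108050 N.
Try a within the flange: a = T/(0.85 f'_c b_f) = 1108050/(0.85 × 39 × 870) = 38.42 mm.
Since a = 38.42 ≤ h_f = 100 mm, the stress block lies entirely in the flange; analyse as a rectangular beam of width b_f.
M_n = T(d − a/2) = 1108050 × (640 − 19.21) = 687.87 × 10⁶ N·mm.
M_n = 687.87 kN·m.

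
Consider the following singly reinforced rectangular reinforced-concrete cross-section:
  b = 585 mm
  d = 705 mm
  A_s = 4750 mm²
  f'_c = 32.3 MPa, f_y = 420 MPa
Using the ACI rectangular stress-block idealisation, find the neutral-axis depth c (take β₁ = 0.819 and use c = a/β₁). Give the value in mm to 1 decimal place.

c ≈ 151.7 mm

T = A_s f_y = 4750 × 420 = 1995000 N = 1995 kN.
Setting C = 0.85 f'_c a b equal to T: a = 1995000/(0.85 × 32.3 × 585) = 124.213 mm.
With β₁ = 0.819, c = a/β₁ = 124.213/0.819 = 151.7 mm.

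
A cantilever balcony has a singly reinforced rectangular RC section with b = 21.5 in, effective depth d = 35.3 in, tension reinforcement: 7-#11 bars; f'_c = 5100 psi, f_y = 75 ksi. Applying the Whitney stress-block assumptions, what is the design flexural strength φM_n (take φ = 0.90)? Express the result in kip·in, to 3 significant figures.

A_s = 7 × 1.56 = 10.92 in².
T = A_s f_y = 10.92 × 75 = 819 kips.
a = T/(0.85 f'_c b) = 819/(0.85 × 5.1 × 21.5) = 8.787 in.
M_n = T(d − a/2) = 819 × (35.3 − 4.3935) = 25312.4 kip·in.
φM_n = 0.90 × 25312.4 = 22781.2 kip·in.

φM_n ≈ 22800 kip·in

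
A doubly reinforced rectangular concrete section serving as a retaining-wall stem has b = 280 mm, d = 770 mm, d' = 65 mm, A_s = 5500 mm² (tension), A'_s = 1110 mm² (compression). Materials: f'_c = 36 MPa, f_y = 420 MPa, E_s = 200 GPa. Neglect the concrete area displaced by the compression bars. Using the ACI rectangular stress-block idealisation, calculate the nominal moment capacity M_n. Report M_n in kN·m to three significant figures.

M_n ≈ 1550 kN·m

Assume both tension and compression steel yield.
Net tension couple steel: A_s − A'_s = 4390 mm².
a = (A_s − A'_s) f_y / (0.85 f'_c b) = 1843800/(0.85 × 36 × 280) = 215.20 mm.
c = a/β₁ = 215.20/0.793 = 271.37 mm; ε'_s = 0.003(c − d')/c = 0.0023 ≥ f_y/E_s = 0.0021, so compression steel does yield.
M_n = (A_s − A'_s) f_y (d − a/2) + A'_s f_y (d − d') = [1843800 × (770 − 107.6) + 466200 × (770 − 65)] × 10⁻⁶ = 1221.33 + 328.67 = 1550.00 kN·m.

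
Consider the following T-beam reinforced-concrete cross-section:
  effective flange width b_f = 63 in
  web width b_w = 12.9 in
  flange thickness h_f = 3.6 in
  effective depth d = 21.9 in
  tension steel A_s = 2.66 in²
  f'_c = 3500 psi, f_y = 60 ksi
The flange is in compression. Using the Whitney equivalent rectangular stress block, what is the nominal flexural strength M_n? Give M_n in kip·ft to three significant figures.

M_n ≈ 286 kip·ft

Tension: T = A_s f_y = 2.66 × 60 = 159.6 kips.
Try a within the flange: a = T/(0.85 f'_c b_f) = 159.6/(0.85 × 3.5 × 63) = 0.852 in.
Since a = 0.852 ≤ h_f = 3.6 in, the stress block lies entirely in the flange; analyse as a rectangular beam of width b_f.
M_n = T(d − a/2) = 159.6 × (21.9 − 0.426) = 3427.3 kip·in.
M_n = 3427.3/12 = 285.61 kip·ft.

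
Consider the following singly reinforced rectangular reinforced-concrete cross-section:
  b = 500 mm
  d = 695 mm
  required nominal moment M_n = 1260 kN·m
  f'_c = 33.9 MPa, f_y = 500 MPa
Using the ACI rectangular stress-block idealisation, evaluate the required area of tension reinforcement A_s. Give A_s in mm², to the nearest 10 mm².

A_s ≈ 4030 mm²

With M_n = 0.85 f'_c a b (d − a/2), solve the quadratic for a:
a = d − √(d² − 2M_n/(0.85 f'_c b)) = 695 − √(695² − 2 × 1260×10⁶/(0.85 × 33.9 × 500)) = 139.92 mm.
A_s = 0.85 f'_c a b / f_y = 0.85 × 33.9 × 139.92 × 500 / 500 = 4031.8 mm².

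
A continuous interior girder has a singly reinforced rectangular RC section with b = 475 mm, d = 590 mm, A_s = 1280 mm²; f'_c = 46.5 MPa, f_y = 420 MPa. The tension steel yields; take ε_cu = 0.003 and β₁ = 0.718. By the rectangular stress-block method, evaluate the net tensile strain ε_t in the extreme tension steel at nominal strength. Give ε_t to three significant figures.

a = A_s f_y/(0.85 f'_c b) = 28.63 mm.
β₁ = 0.718, so c = a/β₁ = 28.63/0.718 = 39.87 mm.
From the linear strain diagram with ε_cu = 0.003: ε_t = 0.003 (d − c)/c = 0.003 × (590 − 39.87)/39.87 = 0.0414.
Since ε_t ≥ 0.005, the section is tension-controlled.

ε_t ≈ 0.0414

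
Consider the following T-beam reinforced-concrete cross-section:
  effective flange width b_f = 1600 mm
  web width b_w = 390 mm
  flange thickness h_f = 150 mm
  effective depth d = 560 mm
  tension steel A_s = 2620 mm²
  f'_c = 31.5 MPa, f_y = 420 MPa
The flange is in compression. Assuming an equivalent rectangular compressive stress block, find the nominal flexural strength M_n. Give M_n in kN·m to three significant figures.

M_n ≈ 602 kN·m

Tension: T = A_s f_y = 2620 × 420 = 1100400 N.
Try a within the flange: a = T/(0.85 f'_c b_f) = 1100400/(0.85 × 31.5 × 1600) = 25.69 mm.
Since a = 25.69 ≤ h_f = 150 mm, the stress block lies entirely in the flange; analyse as a rectangular beam of width b_f.
M_n = T(d − a/2) = 1100400 × (560 − 12.845) = 602.09 × 10⁶ N·mm.
M_n = 602.09 kN·m.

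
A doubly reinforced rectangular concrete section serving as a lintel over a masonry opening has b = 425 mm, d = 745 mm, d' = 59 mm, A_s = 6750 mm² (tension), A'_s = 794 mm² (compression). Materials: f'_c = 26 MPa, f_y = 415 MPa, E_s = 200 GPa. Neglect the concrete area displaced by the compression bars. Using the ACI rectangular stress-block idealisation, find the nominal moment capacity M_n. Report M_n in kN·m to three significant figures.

Assume both tension and compression steel yield.
Net tension couple steel: A_s − A'_s = 5956 mm².
a = (A_s − A'_s) f_y / (0.85 f'_c b) = 2471740/(0.85 × 26 × 425) = 263.16 mm.
c = a/β₁ = 263.16/0.85 = 309.60 mm; ε'_s = 0.003(c − d')/c = 0.0024 ≥ f_y/E_s = 0.0021, so compression steel does yield.
M_n = (A_s − A'_s) f_y (d − a/2) + A'_s f_y (d − d') = [2471740 × (745 − 131.58) + 329510 × (745 − 59)] × 10⁻⁶ = 1516.21 + 226.04 = 1742.25 kN·m.

M_n ≈ 1740 kN·m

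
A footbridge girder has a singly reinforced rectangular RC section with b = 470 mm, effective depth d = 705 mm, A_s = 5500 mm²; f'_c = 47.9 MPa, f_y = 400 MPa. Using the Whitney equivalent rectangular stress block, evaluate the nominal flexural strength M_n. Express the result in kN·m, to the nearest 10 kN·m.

M_n ≈ 1420 kN·m

T = A_s f_y = 5500 × 400 = 2200000 N = 2200 kN.
From C = T: a = T/(0.85 f'_c b) = 2200000/(0.85 × 47.9 × 470) = 114.97 mm.
M_n = T(d − a/2) = 2200 kN × (705 − 57.485) mm = 1424.53 kN·m.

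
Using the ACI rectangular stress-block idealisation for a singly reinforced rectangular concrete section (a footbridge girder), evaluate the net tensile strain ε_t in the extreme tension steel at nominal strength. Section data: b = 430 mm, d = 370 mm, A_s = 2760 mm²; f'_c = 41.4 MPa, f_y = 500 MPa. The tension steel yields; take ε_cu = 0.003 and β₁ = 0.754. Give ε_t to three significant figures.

a = A_s f_y/(0.85 f'_c b) = 91.20 mm.
β₁ = 0.754, so c = a/β₁ = 91.20/0.754 = 120.95 mm.
From the linear strain diagram with ε_cu = 0.003: ε_t = 0.003 (d − c)/c = 0.003 × (370 − 120.95)/120.95 = 0.00618.
Since ε_t ≥ 0.005, the section is tension-controlled.

ε_t ≈ 0.00618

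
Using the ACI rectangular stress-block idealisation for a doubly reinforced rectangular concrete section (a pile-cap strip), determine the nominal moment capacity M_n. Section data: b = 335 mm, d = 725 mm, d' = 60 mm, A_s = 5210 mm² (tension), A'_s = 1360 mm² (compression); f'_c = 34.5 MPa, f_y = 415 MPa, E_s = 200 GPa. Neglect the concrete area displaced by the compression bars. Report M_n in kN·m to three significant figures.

M_n ≈ 1400 kN·m

Assume both tension and compression steel yield.
Net tension couple steel: A_s − A'_s = 3850 mm².
a = (A_s − A'_s) f_y / (0.85 f'_c b) = 1597750/(0.85 × 34.5 × 335) = 162.64 mm.
c = a/β₁ = 162.64/0.804 = 202.29 mm; ε'_s = 0.003(c − d')/c = 0.0021 ≥ f_y/E_s = 0.0021, so compression steel does yield.
M_n = (A_s − A'_s) f_y (d − a/2) + A'_s f_y (d − d') = [1597750 × (725 − 81.32) + 564400 × (725 − 60)] × 10⁻⁶ = 1028.44 + 375.33 = 1403.77 kN·m.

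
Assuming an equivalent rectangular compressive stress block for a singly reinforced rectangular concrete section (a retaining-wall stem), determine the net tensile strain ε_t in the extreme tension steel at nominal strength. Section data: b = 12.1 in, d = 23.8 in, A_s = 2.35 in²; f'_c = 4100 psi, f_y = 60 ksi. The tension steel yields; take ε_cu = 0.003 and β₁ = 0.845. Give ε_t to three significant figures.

ε_t ≈ 0.0150

a = A_s f_y/(0.85 f'_c b) = 3.344 in.
β₁ = 0.845, so c = a/β₁ = 3.344/0.845 = 3.957 in.
From the linear strain diagram with ε_cu = 0.003: ε_t = 0.003 (d − c)/c = 0.003 × (23.8 − 3.957)/3.957 = 0.0150.
Since ε_t ≥ 0.005, the section is tension-controlled.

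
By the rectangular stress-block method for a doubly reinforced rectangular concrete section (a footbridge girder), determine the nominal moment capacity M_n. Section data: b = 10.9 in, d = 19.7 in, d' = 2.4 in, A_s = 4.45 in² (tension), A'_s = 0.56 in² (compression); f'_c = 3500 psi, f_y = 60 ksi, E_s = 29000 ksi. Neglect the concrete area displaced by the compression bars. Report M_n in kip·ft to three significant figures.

Assume both steels yield.
a = (A_s − A'_s) f_y/(0.85 f'_c b) = (4.45 − 0.56) × 60/(0.85 × 3.5 × 10.9) = 7.198 in.
c = a/β₁ = 7.198/0.85 = 8.468 in; ε'_s = 0.003(c − d')/c = 0.0021 ≥ ε_y = 0.0021, so the compression steel yields.
M_n = (A_s − A'_s) f_y (d − a/2) + A'_s f_y (d − d') = 233.4 × (19.7 − 3.599) + 33.6 × (19.7 − 2.4) = 3758.0 + 581.3 = 4339.3 kip·in = 4339.3/12 = 361.61 kip·ft.

M_n ≈ 362 kip·ft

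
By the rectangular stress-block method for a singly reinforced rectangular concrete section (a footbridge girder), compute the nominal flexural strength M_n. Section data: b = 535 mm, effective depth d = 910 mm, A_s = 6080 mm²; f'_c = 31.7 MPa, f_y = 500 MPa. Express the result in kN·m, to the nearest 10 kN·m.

T = A_s f_y = 6080 × 500 = 3040000 N = 3040 kN.
From C = T: a = T/(0.85 f'_c b) = 3040000/(0.85 × 31.7 × 535) = 210.88 mm.
M_n = T(d − a/2) = 3040 kN × (910 − 105.44) mm = 2445.86 kN·m.

M_n ≈ 2450 kN·m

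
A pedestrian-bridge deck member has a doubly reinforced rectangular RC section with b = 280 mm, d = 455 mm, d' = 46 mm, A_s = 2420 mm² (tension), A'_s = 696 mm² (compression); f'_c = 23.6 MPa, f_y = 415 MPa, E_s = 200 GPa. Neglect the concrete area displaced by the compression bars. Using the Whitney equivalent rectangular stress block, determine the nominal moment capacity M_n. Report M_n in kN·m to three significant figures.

M_n ≈ 398 kN·m

Assume both tension and compression steel yield.
Net tension couple steel: A_s − A'_s = 1724 mm².
a = (A_s − A'_s) f_y / (0.85 f'_c b) = 715460/(0.85 × 23.6 × 280) = 127.38 mm.
c = a/β₁ = 127.38/0.85 = 149.86 mm; ε'_s = 0.003(c − d')/c = 0.0021 ≥ f_y/E_s = 0.0021, so compression steel does yield.
M_n = (A_s − A'_s) f_y (d − a/2) + A'_s f_y (d − d') = [715460 × (455 − 63.69) + 288840 × (455 − 46)] × 10⁻⁶ = 279.97 + 118.14 = 398.11 kN·m.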